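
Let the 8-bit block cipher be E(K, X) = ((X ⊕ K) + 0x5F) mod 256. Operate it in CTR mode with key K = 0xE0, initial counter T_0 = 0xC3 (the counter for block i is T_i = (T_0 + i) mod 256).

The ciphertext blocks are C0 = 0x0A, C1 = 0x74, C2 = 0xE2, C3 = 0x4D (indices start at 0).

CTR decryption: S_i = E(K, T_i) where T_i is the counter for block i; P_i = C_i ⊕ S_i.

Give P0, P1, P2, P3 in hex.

P0: T = 0xC3, S = E(K, T) = 0x82; 0x0A ⊕ 0x82 = 0x88.
P1: T = 0xC4, S = E(K, T) = 0x83; 0x74 ⊕ 0x83 = 0xF7.
P2: T = 0xC5, S = E(K, T) = 0x84; 0xE2 ⊕ 0x84 = 0x66.
P3: T = 0xC6, S = E(K, T) = 0x85; 0x4D ⊕ 0x85 = 0xC8.

P0 = 0x88, P1 = 0xF7, P2 = 0x66, P3 = 0xC8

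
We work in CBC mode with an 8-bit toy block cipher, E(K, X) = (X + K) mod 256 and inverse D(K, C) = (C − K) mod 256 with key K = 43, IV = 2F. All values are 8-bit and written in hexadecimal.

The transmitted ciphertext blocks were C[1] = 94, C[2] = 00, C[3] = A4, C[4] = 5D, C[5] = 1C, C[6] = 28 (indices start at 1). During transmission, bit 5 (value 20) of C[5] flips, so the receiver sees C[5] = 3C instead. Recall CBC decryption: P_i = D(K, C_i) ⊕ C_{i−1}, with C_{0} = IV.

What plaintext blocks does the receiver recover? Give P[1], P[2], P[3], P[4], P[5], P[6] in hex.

Only C[5] changed, to 3C. In CBC, a change in C_i garbles P_i and flips the same bit in P_{i+1}. Decrypting the received ciphertext:
P[1]: D(K, 94) = 51; 51 ⊕ 2F = 7E.
P[2]: D(K, 00) = BD; BD ⊕ 94 = 29.
P[3]: D(K, A4) = 61; 61 ⊕ 00 = 61.
P[4]: D(K, 5D) = 1A; 1A ⊕ A4 = BE.
P[5]: D(K, 3C) = F9; F9 ⊕ 5D = A4.
P[6]: D(K, 28) = E5; E5 ⊕ 3C = D9.
Blocks that differ from the original plaintext: P[5], P[6].

P[1] = 7E, P[2] = 29, P[3] = 61, P[4] = BE, P[5] = A4, P[6] = D9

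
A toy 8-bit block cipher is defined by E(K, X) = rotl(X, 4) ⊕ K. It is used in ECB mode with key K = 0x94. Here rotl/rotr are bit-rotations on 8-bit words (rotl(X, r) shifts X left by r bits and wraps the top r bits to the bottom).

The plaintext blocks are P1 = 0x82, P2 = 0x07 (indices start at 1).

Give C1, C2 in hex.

C1 = 0xBC, C2 = 0xE4

ECB encryption: C_i = E(K, P_i).
C1: E(K, 0x82) = 0xBC.
C2: E(K, 0x07) = 0xE4.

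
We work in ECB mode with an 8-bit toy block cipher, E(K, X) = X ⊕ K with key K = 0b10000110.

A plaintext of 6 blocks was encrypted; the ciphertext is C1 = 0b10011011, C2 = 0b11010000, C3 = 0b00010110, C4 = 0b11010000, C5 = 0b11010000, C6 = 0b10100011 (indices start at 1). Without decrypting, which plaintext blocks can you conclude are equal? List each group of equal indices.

ECB encrypts each block independently with the same key, so equal ciphertext blocks imply equal plaintext blocks.
C2 = C4 = C5 = 0b11010000, so P2 = P4 = P5.

P2 = P4 = P5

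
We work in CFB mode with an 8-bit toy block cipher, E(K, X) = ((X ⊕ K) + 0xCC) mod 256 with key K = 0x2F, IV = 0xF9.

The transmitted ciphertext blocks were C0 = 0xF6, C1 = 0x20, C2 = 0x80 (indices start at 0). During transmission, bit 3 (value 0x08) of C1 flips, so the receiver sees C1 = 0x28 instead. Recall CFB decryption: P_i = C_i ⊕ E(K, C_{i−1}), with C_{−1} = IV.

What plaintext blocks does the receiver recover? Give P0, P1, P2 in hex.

Only C1 changed, to 0x28. In CFB, a change in C_i flips the same bit in P_i and garbles P_{i+1}. Decrypting the received ciphertext:
P0: E(K, 0xF9) = 0xA2; 0xF6 ⊕ 0xA2 = 0x54.
P1: E(K, 0xF6) = 0xA5; 0x28 ⊕ 0xA5 = 0x8D.
P2: E(K, 0x28) = 0xD3; 0x80 ⊕ 0xD3 = 0x53.
Blocks that differ from the original plaintext: P1, P2.

P0 = 0x54, P1 = 0x8D, P2 = 0x53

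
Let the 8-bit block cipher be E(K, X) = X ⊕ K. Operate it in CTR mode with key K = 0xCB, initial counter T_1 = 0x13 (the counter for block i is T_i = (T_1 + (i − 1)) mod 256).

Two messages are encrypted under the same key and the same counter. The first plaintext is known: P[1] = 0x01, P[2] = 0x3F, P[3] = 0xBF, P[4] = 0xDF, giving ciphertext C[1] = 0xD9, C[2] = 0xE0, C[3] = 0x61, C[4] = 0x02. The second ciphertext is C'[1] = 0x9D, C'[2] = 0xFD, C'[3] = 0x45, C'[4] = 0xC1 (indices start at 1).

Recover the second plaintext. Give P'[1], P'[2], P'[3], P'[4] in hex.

In CTR with a reused counter, both messages share the same keystream S_i, so C_i ⊕ C'_i = P_i ⊕ P'_i and thus P'_i = P_i ⊕ C_i ⊕ C'_i.
P'[1]: 0x01 ⊕ 0xD9 ⊕ 0x9D = 0x45.
P'[2]: 0x3F ⊕ 0xE0 ⊕ 0xFD = 0x22.
P'[3]: 0xBF ⊕ 0x61 ⊕ 0x45 = 0x9B.
P'[4]: 0xDF ⊕ 0x02 ⊕ 0xC1 = 0x1C.

P'[1] = 0x45, P'[2] = 0x22, P'[3] = 0x9B, P'[4] = 0x1C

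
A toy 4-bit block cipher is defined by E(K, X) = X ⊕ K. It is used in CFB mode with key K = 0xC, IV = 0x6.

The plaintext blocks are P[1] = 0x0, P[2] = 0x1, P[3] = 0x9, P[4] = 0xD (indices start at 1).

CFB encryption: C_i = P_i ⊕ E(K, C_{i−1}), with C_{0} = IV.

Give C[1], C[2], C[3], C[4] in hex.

C[1]: E(K, 0x6) = 0xA; 0x0 ⊕ 0xA = 0xA.
C[2]: E(K, 0xA) = 0x6; 0x1 ⊕ 0x6 = 0x7.
C[3]: E(K, 0x7) = 0xB; 0x9 ⊕ 0xB = 0x2.
C[4]: E(K, 0x2) = 0xE; 0xD ⊕ 0xE = 0x3.

C[1] = 0xA, C[2] = 0x7, C[3] = 0x2, C[4] = 0x3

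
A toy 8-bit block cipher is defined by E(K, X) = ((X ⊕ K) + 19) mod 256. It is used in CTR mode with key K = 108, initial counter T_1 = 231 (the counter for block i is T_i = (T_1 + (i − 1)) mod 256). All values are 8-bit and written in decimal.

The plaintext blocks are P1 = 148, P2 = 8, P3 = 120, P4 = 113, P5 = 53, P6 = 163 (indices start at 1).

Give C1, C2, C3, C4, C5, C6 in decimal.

C1 = 10, C2 = 159, C3 = 224, C4 = 232, C5 = 175, C6 = 48

CTR encryption: S_i = E(K, T_i) where T_i is the counter for block i; C_i = P_i ⊕ S_i.
C1: T = 231, S = E(K, T) = 158; 148 ⊕ 158 = 10.
C2: T = 232, S = E(K, T) = 151; 8 ⊕ 151 = 159.
C3: T = 233, S = E(K, T) = 152; 120 ⊕ 152 = 224.
C4: T = 234, S = E(K, T) = 153; 113 ⊕ 153 = 232.
C5: T = 235, S = E(K, T) = 154; 53 ⊕ 154 = 175.
C6: T = 236, S = E(K, T) = 147; 163 ⊕ 147 = 48.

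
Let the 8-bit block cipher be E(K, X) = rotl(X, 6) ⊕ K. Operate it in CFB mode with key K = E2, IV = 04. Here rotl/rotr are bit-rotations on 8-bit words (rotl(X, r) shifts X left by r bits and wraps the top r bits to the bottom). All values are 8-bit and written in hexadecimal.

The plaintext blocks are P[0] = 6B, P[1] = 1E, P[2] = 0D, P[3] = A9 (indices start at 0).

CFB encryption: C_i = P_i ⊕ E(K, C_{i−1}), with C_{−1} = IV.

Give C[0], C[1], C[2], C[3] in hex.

C[0]: E(K, 04) = E3; 6B ⊕ E3 = 88.
C[1]: E(K, 88) = C0; 1E ⊕ C0 = DE.
C[2]: E(K, DE) = 55; 0D ⊕ 55 = 58.
C[3]: E(K, 58) = F4; A9 ⊕ F4 = 5D.

C[0] = 88, C[1] = DE, C[2] = 58, C[3] = 5D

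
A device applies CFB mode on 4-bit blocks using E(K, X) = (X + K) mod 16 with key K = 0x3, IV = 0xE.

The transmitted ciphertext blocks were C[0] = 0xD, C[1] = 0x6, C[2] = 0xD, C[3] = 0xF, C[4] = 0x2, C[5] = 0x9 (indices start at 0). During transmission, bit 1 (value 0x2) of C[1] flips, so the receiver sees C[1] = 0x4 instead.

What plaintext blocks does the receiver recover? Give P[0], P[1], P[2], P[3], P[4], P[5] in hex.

P[0] = 0xC, P[1] = 0x4, P[2] = 0xA, P[3] = 0xF, P[4] = 0x0, P[5] = 0xC

CFB decryption: P_i = C_i ⊕ E(K, C_{i−1}), with C_{−1} = IV.
Only C[1] changed, to 0x4. In CFB, a change in C_i flips the same bit in P_i and garbles P_{i+1}. Decrypting the received ciphertext:
P[0]: E(K, 0xE) = 0x1; 0xD ⊕ 0x1 = 0xC.
P[1]: E(K, 0xD) = 0x0; 0x4 ⊕ 0x0 = 0x4.
P[2]: E(K, 0x4) = 0x7; 0xD ⊕ 0x7 = 0xA.
P[3]: E(K, 0xD) = 0x0; 0xF ⊕ 0x0 = 0xF.
P[4]: E(K, 0xF) = 0x2; 0x2 ⊕ 0x2 = 0x0.
P[5]: E(K, 0x2) = 0x5; 0x9 ⊕ 0x5 = 0xC.
Blocks that differ from the original plaintext: P[1], P[2].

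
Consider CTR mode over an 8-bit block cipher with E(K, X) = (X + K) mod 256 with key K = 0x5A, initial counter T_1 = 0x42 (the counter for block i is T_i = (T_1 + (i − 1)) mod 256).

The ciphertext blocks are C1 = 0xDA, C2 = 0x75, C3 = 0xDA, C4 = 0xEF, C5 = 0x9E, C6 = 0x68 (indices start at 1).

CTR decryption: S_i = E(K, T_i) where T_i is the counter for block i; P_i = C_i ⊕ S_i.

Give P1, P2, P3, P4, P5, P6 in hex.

P1 = 0x46, P2 = 0xE8, P3 = 0x44, P4 = 0x70, P5 = 0x3E, P6 = 0xC9

P1: T = 0x42, S = E(K, T) = 0x9C; 0xDA ⊕ 0x9C = 0x46.
P2: T = 0x43, S = E(K, T) = 0x9D; 0x75 ⊕ 0x9D = 0xE8.
P3: T = 0x44, S = E(K, T) = 0x9E; 0xDA ⊕ 0x9E = 0x44.
P4: T = 0x45, S = E(K, T) = 0x9F; 0xEF ⊕ 0x9F = 0x70.
P5: T = 0x46, S = E(K, T) = 0xA0; 0x9E ⊕ 0xA0 = 0x3E.
P6: T = 0x47, S = E(K, T) = 0xA1; 0x68 ⊕ 0xA1 = 0xC9.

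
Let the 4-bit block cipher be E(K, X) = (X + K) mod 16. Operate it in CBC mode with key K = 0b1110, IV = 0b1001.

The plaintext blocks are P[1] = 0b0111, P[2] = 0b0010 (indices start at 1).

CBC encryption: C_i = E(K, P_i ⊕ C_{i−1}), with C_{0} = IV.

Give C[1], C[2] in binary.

C[1] = 0b1100, C[2] = 0b1100

C[1]: P[1] ⊕ 0b1001 = 0b1110; E(K, 0b1110) = 0b1100.
C[2]: P[2] ⊕ 0b1100 = 0b1110; E(K, 0b1110) = 0b1100.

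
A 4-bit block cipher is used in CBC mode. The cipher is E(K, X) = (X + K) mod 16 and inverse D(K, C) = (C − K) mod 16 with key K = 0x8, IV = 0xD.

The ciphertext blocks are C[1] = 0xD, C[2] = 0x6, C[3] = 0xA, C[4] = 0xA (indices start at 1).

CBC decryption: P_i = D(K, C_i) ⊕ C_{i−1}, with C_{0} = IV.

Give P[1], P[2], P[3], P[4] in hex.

P[1] = 0x8, P[2] = 0x3, P[3] = 0x4, P[4] = 0x8

P[1]: D(K, 0xD) = 0x5; 0x5 ⊕ 0xD = 0x8.
P[2]: D(K, 0x6) = 0xE; 0xE ⊕ 0xD = 0x3.
P[3]: D(K, 0xA) = 0x2; 0x2 ⊕ 0x6 = 0x4.
P[4]: D(K, 0xA) = 0x2; 0x2 ⊕ 0xA = 0x8.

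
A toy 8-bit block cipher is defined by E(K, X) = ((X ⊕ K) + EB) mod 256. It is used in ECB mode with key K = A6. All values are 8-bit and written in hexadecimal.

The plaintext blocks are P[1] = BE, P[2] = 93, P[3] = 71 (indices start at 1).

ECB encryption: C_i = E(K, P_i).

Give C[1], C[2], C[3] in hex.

C[1]: E(K, BE) = 03.
C[2]: E(K, 93) = 20.
C[3]: E(K, 71) = C2.

C[1] = 03, C[2] = 20, C[3] = C2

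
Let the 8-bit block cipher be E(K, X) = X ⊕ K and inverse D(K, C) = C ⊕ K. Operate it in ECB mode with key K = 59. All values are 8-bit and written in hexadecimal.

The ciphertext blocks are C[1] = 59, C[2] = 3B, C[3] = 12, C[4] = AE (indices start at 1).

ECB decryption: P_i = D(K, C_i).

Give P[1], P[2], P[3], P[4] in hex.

P[1]: D(K, 59) = 00.
P[2]: D(K, 3B) = 62.
P[3]: D(K, 12) = 4B.
P[4]: D(K, AE) = F7.

P[1] = 00, P[2] = 62, P[3] = 4B, P[4] = F7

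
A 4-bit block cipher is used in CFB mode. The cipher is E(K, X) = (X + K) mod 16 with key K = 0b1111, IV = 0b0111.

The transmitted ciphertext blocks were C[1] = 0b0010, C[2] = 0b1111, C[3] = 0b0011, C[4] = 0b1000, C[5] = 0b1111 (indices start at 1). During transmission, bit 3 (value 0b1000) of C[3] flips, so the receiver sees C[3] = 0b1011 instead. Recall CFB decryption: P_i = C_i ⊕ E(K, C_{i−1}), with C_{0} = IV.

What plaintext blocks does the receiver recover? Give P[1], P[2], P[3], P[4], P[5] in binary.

Only C[3] changed, to 0b1011. In CFB, a change in C_i flips the same bit in P_i and garbles P_{i+1}. Decrypting the received ciphertext:
P[1]: E(K, 0b0111) = 0b0110; 0b0010 ⊕ 0b0110 = 0b0100.
P[2]: E(K, 0b0010) = 0b0001; 0b1111 ⊕ 0b0001 = 0b1110.
P[3]: E(K, 0b1111) = 0b1110; 0b1011 ⊕ 0b1110 = 0b0101.
P[4]: E(K, 0b1011) = 0b1010; 0b1000 ⊕ 0b1010 = 0b0010.
P[5]: E(K, 0b1000) = 0b0111; 0b1111 ⊕ 0b0111 = 0b1000.
Blocks that differ from the original plaintext: P[3], P[4].

P[1] = 0b0100, P[2] = 0b1110, P[3] = 0b0101, P[4] = 0b0010, P[5] = 0b1000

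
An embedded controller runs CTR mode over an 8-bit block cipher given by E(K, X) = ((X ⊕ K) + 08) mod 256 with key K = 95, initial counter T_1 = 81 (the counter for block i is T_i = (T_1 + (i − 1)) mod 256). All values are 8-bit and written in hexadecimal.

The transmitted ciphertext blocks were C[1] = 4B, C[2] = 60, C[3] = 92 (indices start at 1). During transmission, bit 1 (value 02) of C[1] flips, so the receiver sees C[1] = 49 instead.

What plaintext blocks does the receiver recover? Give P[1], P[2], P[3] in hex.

CTR decryption: S_i = E(K, T_i) where T_i is the counter for block i; P_i = C_i ⊕ S_i.
Only C[1] changed, to 49. In CTR, a change in C_i flips the same bit in P_i only; the keystream is unaffected. Decrypting the received ciphertext:
P[1]: T = 81, S = E(K, T) = 1C; 49 ⊕ 1C = 55.
P[2]: T = 82, S = E(K, T) = 1F; 60 ⊕ 1F = 7F.
P[3]: T = 83, S = E(K, T) = 1E; 92 ⊕ 1E = 8C.
Blocks that differ from the original plaintext: P[1].

P[1] = 55, P[2] = 7F, P[3] = 8C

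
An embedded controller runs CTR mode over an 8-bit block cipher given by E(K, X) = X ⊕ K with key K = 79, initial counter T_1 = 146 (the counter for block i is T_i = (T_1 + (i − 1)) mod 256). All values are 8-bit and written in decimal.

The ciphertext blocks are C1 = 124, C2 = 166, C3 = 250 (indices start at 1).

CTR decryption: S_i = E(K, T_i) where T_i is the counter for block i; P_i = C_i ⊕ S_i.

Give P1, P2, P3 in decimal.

P1: T = 146, S = E(K, T) = 221; 124 ⊕ 221 = 161.
P2: T = 147, S = E(K, T) = 220; 166 ⊕ 220 = 122.
P3: T = 148, S = E(K, T) = 219; 250 ⊕ 219 = 33.

P1 = 161, P2 = 122, P3 = 33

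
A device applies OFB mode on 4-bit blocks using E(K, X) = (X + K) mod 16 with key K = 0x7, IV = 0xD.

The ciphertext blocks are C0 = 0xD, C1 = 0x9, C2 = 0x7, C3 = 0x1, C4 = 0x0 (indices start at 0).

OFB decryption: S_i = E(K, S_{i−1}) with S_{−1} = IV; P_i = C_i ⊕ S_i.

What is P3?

P3 = 0x8

P0: S = E(K, 0xD) = 0x4; 0xD ⊕ 0x4 = 0x9.
P1: S = E(K, 0x4) = 0xB; 0x9 ⊕ 0xB = 0x2.
P2: S = E(K, 0xB) = 0x2; 0x7 ⊕ 0x2 = 0x5.
P3: S = E(K, 0x2) = 0x9; 0x1 ⊕ 0x9 = 0x8.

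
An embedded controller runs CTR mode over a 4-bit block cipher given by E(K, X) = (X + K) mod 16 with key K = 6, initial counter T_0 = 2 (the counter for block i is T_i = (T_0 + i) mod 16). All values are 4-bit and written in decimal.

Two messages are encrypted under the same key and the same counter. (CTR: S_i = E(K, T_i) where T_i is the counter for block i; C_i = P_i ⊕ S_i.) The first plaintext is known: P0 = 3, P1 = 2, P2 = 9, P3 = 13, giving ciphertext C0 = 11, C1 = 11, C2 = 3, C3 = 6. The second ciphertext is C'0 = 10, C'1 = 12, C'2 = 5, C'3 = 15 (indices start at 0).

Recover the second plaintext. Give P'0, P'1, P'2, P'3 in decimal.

P'0 = 2, P'1 = 5, P'2 = 15, P'3 = 4

In CTR with a reused counter, both messages share the same keystream S_i, so C_i ⊕ C'_i = P_i ⊕ P'_i and thus P'_i = P_i ⊕ C_i ⊕ C'_i.
P'0: 3 ⊕ 11 ⊕ 10 = 2.
P'1: 2 ⊕ 11 ⊕ 12 = 5.
P'2: 9 ⊕ 3 ⊕ 5 = 15.
P'3: 13 ⊕ 6 ⊕ 15 = 4.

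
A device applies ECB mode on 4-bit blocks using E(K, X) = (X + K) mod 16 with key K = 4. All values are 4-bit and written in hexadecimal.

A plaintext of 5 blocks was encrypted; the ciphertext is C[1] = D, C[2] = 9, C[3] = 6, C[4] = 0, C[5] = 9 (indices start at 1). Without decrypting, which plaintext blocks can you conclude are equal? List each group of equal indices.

ECB encrypts each block independently with the same key, so equal ciphertext blocks imply equal plaintext blocks.
C[2] = C[5] = 9, so P[2] = P[5].

P[2] = P[5]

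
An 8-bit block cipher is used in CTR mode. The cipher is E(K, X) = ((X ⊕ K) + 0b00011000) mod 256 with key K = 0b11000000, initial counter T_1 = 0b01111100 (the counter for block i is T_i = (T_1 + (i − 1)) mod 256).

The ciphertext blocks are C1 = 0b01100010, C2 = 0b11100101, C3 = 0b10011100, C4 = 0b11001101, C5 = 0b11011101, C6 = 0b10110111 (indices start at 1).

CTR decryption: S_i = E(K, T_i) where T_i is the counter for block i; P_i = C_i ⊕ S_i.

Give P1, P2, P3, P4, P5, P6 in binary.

P1 = 0b10110110, P2 = 0b00110000, P3 = 0b01001010, P4 = 0b00011010, P5 = 0b10000101, P6 = 0b11101110

P1: T = 0b01111100, S = E(K, T) = 0b11010100; 0b01100010 ⊕ 0b11010100 = 0b10110110.
P2: T = 0b01111101, S = E(K, T) = 0b11010101; 0b11100101 ⊕ 0b11010101 = 0b00110000.
P3: T = 0b01111110, S = E(K, T) = 0b11010110; 0b10011100 ⊕ 0b11010110 = 0b01001010.
P4: T = 0b01111111, S = E(K, T) = 0b11010111; 0b11001101 ⊕ 0b11010111 = 0b00011010.
P5: T = 0b10000000, S = E(K, T) = 0b01011000; 0b11011101 ⊕ 0b01011000 = 0b10000101.
P6: T = 0b10000001, S = E(K, T) = 0b01011001; 0b10110111 ⊕ 0b01011001 = 0b11101110.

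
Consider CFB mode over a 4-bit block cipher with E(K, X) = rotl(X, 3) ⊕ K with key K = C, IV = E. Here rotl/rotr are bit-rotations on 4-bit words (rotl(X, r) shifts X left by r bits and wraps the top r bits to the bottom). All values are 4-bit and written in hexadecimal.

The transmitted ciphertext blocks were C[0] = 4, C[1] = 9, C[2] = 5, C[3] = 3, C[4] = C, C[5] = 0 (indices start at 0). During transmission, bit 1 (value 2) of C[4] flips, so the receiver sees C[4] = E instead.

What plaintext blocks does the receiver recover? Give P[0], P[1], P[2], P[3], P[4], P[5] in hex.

CFB decryption: P_i = C_i ⊕ E(K, C_{i−1}), with C_{−1} = IV.
Only C[4] changed, to E. In CFB, a change in C_i flips the same bit in P_i and garbles P_{i+1}. Decrypting the received ciphertext:
P[0]: E(K, E) = B; 4 ⊕ B = F.
P[1]: E(K, 4) = E; 9 ⊕ E = 7.
P[2]: E(K, 9) = 0; 5 ⊕ 0 = 5.
P[3]: E(K, 5) = 6; 3 ⊕ 6 = 5.
P[4]: E(K, 3) = 5; E ⊕ 5 = B.
P[5]: E(K, E) = B; 0 ⊕ B = B.
Blocks that differ from the original plaintext: P[4], P[5].

P[0] = F, P[1] = 7, P[2] = 5, P[3] = 5, P[4] = B, P[5] = B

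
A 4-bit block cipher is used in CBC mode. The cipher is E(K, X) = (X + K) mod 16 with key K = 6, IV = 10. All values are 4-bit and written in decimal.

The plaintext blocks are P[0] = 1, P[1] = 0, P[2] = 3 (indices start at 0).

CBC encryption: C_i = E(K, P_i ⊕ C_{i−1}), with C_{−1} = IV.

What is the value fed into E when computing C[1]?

C[0]: P[0] ⊕ 10 = 11; E(K, 11) = 1.
C[1]: P[1] ⊕ 1 = 1; E(K, 1) = 7.
So the input to E for block [1] is 1.

1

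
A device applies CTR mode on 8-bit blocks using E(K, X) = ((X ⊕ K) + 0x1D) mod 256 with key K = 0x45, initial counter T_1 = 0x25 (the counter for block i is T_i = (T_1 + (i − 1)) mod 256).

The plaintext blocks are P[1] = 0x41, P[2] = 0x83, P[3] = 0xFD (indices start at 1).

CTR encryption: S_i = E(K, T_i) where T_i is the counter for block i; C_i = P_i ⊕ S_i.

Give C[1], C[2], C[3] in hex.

C[1] = 0x3C, C[2] = 0x03, C[3] = 0x82

C[1]: T = 0x25, S = E(K, T) = 0x7D; 0x41 ⊕ 0x7D = 0x3C.
C[2]: T = 0x26, S = E(K, T) = 0x80; 0x83 ⊕ 0x80 = 0x03.
C[3]: T = 0x27, S = E(K, T) = 0x7F; 0xFD ⊕ 0x7F = 0x82.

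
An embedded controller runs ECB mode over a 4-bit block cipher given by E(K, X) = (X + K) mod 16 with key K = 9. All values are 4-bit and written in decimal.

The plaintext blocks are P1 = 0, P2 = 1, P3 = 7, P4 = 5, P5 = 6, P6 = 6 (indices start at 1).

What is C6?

ECB encryption: C_i = E(K, P_i).
C6: E(K, 6) = 15.

C6 = 15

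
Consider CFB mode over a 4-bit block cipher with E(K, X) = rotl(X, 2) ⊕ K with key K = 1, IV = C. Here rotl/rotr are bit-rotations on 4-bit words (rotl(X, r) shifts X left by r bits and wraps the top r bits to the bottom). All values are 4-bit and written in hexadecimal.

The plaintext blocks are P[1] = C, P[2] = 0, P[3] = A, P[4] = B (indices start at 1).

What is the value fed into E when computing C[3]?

CFB encryption: C_i = P_i ⊕ E(K, C_{i−1}), with C_{0} = IV.
C[1]: E(K, C) = 2; C ⊕ 2 = E.
C[2]: E(K, E) = A; 0 ⊕ A = A.
C[3]: E(K, A) = B; A ⊕ B = 1.
So the input to E for block [3] is A.

A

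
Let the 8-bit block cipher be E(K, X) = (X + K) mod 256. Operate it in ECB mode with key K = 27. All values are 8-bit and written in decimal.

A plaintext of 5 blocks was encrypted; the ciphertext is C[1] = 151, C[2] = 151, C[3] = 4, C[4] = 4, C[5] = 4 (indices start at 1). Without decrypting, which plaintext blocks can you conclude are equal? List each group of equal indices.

P[1] = P[2]; P[3] = P[4] = P[5]

ECB encrypts each block independently with the same key, so equal ciphertext blocks imply equal plaintext blocks.
C[1] = C[2] = 151, so P[1] = P[2].
C[3] = C[4] = C[5] = 4, so P[3] = P[4] = P[5].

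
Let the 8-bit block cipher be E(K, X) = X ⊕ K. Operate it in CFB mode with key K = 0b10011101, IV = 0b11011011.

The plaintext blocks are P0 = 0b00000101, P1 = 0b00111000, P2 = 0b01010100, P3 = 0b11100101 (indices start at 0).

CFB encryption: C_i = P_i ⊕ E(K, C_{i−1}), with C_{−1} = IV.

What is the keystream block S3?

0b10110010

C0: E(K, 0b11011011) = 0b01000110; 0b00000101 ⊕ 0b01000110 = 0b01000011.
C1: E(K, 0b01000011) = 0b11011110; 0b00111000 ⊕ 0b11011110 = 0b11100110.
C2: E(K, 0b11100110) = 0b01111011; 0b01010100 ⊕ 0b01111011 = 0b00101111.
C3: E(K, 0b00101111) = 0b10110010; 0b11100101 ⊕ 0b10110010 = 0b01010111.
So S3 = 0b10110010.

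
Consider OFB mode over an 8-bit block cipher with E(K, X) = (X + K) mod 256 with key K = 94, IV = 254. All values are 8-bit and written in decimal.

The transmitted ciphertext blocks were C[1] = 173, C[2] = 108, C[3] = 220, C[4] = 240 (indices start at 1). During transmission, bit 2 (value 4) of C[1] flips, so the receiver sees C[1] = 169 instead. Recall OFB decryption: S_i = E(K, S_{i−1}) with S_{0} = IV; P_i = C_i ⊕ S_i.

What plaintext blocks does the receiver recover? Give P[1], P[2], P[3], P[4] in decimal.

Only C[1] changed, to 169. In OFB, a change in C_i flips the same bit in P_i only; the keystream is unaffected. Decrypting the received ciphertext:
P[1]: S = E(K, 254) = 92; 169 ⊕ 92 = 245.
P[2]: S = E(K, 92) = 186; 108 ⊕ 186 = 214.
P[3]: S = E(K, 186) = 24; 220 ⊕ 24 = 196.
P[4]: S = E(K, 24) = 118; 240 ⊕ 118 = 134.
Blocks that differ from the original plaintext: P[1].

P[1] = 245, P[2] = 214, P[3] = 196, P[4] = 134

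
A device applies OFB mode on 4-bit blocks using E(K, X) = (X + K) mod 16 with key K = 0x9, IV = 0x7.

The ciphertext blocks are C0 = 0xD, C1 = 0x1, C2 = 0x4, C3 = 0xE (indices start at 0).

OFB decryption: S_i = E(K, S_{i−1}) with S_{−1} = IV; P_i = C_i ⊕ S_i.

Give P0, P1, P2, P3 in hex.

P0 = 0xD, P1 = 0x8, P2 = 0x6, P3 = 0x5

P0: S = E(K, 0x7) = 0x0; 0xD ⊕ 0x0 = 0xD.
P1: S = E(K, 0x0) = 0x9; 0x1 ⊕ 0x9 = 0x8.
P2: S = E(K, 0x9) = 0x2; 0x4 ⊕ 0x2 = 0x6.
P3: S = E(K, 0x2) = 0xB; 0xE ⊕ 0xB = 0x5.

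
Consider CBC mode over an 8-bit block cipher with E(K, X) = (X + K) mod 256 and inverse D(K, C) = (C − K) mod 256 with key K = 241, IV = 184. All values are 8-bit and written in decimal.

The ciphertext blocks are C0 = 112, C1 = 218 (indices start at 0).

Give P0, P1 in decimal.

CBC decryption: P_i = D(K, C_i) ⊕ C_{i−1}, with C_{−1} = IV.
P0: D(K, 112) = 127; 127 ⊕ 184 = 199.
P1: D(K, 218) = 233; 233 ⊕ 112 = 153.

P0 = 199, P1 = 153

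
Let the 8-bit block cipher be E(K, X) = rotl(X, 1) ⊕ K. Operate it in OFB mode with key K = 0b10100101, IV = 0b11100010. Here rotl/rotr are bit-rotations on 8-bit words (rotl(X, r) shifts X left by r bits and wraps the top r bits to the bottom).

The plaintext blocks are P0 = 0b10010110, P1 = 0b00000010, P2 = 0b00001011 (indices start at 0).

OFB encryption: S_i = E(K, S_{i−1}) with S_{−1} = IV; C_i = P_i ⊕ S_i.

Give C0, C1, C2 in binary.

C0 = 0b11110110, C1 = 0b01100111, C2 = 0b01100100

C0: S = E(K, 0b11100010) = 0b01100000; 0b10010110 ⊕ 0b01100000 = 0b11110110.
C1: S = E(K, 0b01100000) = 0b01100101; 0b00000010 ⊕ 0b01100101 = 0b01100111.
C2: S = E(K, 0b01100101) = 0b01101111; 0b00001011 ⊕ 0b01101111 = 0b01100100.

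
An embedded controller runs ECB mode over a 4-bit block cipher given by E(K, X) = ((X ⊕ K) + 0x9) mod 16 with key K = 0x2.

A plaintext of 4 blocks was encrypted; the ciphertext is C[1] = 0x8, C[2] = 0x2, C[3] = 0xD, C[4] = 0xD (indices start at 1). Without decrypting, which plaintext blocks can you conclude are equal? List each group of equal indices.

P[3] = P[4]

ECB encrypts each block independently with the same key, so equal ciphertext blocks imply equal plaintext blocks.
C[3] = C[4] = 0xD, so P[3] = P[4].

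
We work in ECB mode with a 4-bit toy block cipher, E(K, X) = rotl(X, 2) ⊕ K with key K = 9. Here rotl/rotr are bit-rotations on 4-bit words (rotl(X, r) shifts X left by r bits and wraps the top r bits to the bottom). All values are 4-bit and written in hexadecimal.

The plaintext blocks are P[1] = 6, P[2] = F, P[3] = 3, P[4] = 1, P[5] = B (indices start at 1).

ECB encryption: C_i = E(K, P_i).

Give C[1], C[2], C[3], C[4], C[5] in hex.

C[1] = 0, C[2] = 6, C[3] = 5, C[4] = D, C[5] = 7

C[1]: E(K, 6) = 0.
C[2]: E(K, F) = 6.
C[3]: E(K, 3) = 5.
C[4]: E(K, 1) = D.
C[5]: E(K, B) = 7.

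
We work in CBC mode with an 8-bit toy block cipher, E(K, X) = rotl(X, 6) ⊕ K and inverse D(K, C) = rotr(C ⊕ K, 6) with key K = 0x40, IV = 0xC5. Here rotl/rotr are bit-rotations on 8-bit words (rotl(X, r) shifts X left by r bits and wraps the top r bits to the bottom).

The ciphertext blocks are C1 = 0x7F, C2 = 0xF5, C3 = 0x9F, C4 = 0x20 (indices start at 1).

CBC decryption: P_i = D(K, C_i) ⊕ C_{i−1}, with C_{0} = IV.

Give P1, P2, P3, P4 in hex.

P1 = 0x39, P2 = 0xA9, P3 = 0x8A, P4 = 0x1E

P1: D(K, 0x7F) = 0xFC; 0xFC ⊕ 0xC5 = 0x39.
P2: D(K, 0xF5) = 0xD6; 0xD6 ⊕ 0x7F = 0xA9.
P3: D(K, 0x9F) = 0x7F; 0x7F ⊕ 0xF5 = 0x8A.
P4: D(K, 0x20) = 0x81; 0x81 ⊕ 0x9F = 0x1E.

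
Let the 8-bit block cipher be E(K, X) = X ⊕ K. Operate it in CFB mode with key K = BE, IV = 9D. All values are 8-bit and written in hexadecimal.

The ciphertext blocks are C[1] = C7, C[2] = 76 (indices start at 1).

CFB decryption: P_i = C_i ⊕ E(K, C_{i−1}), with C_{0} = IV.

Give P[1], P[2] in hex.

P[1] = E4, P[2] = 0F

P[1]: E(K, 9D) = 23; C7 ⊕ 23 = E4.
P[2]: E(K, C7) = 79; 76 ⊕ 79 = 0F.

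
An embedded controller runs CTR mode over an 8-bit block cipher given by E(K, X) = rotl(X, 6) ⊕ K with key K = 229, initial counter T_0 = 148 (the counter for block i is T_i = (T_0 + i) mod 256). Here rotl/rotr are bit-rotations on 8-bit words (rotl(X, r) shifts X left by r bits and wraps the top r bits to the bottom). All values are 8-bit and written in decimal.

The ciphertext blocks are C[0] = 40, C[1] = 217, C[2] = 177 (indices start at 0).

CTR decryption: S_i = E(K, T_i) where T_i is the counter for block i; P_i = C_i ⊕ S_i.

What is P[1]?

P[1] = 89

P[1]: T = 149, S = E(K, T) = 128; 217 ⊕ 128 = 89.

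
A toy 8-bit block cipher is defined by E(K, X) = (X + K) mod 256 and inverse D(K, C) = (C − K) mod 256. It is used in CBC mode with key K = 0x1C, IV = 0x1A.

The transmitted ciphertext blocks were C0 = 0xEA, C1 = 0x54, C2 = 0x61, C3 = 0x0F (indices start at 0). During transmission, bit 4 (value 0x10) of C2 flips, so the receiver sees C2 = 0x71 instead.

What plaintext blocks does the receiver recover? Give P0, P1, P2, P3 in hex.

CBC decryption: P_i = D(K, C_i) ⊕ C_{i−1}, with C_{−1} = IV.
Only C2 changed, to 0x71. In CBC, a change in C_i garbles P_i and flips the same bit in P_{i+1}. Decrypting the received ciphertext:
P0: D(K, 0xEA) = 0xCE; 0xCE ⊕ 0x1A = 0xD4.
P1: D(K, 0x54) = 0x38; 0x38 ⊕ 0xEA = 0xD2.
P2: D(K, 0x71) = 0x55; 0x55 ⊕ 0x54 = 0x01.
P3: D(K, 0x0F) = 0xF3; 0xF3 ⊕ 0x71 = 0x82.
Blocks that differ from the original plaintext: P2, P3.

P0 = 0xD4, P1 = 0xD2, P2 = 0x01, P3 = 0x82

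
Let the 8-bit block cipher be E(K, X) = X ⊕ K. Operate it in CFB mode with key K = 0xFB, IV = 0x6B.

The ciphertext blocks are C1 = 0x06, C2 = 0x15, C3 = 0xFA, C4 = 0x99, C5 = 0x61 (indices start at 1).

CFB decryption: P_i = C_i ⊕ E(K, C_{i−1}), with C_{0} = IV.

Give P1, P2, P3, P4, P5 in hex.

P1: E(K, 0x6B) = 0x90; 0x06 ⊕ 0x90 = 0x96.
P2: E(K, 0x06) = 0xFD; 0x15 ⊕ 0xFD = 0xE8.
P3: E(K, 0x15) = 0xEE; 0xFA ⊕ 0xEE = 0x14.
P4: E(K, 0xFA) = 0x01; 0x99 ⊕ 0x01 = 0x98.
P5: E(K, 0x99) = 0x62; 0x61 ⊕ 0x62 = 0x03.

P1 = 0x96, P2 = 0xE8, P3 = 0x14, P4 = 0x98, P5 = 0x03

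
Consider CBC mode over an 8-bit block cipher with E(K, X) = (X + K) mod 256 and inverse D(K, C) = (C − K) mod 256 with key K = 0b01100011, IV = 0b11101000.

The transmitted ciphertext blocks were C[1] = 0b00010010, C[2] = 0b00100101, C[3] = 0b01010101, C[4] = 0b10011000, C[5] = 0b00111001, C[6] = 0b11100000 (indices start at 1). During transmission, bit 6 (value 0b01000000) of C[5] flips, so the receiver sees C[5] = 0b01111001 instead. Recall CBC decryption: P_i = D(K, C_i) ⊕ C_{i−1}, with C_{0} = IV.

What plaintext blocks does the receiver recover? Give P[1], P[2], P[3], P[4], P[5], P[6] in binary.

P[1] = 0b01000111, P[2] = 0b11010000, P[3] = 0b11010111, P[4] = 0b01100000, P[5] = 0b10001110, P[6] = 0b00000100

Only C[5] changed, to 0b01111001. In CBC, a change in C_i garbles P_i and flips the same bit in P_{i+1}. Decrypting the received ciphertext:
P[1]: D(K, 0b00010010) = 0b10101111; 0b10101111 ⊕ 0b11101000 = 0b01000111.
P[2]: D(K, 0b00100101) = 0b11000010; 0b11000010 ⊕ 0b00010010 = 0b11010000.
P[3]: D(K, 0b01010101) = 0b11110010; 0b11110010 ⊕ 0b00100101 = 0b11010111.
P[4]: D(K, 0b10011000) = 0b00110101; 0b00110101 ⊕ 0b01010101 = 0b01100000.
P[5]: D(K, 0b01111001) = 0b00010110; 0b00010110 ⊕ 0b10011000 = 0b10001110.
P[6]: D(K, 0b11100000) = 0b01111101; 0b01111101 ⊕ 0b01111001 = 0b00000100.
Blocks that differ from the original plaintext: P[5], P[6].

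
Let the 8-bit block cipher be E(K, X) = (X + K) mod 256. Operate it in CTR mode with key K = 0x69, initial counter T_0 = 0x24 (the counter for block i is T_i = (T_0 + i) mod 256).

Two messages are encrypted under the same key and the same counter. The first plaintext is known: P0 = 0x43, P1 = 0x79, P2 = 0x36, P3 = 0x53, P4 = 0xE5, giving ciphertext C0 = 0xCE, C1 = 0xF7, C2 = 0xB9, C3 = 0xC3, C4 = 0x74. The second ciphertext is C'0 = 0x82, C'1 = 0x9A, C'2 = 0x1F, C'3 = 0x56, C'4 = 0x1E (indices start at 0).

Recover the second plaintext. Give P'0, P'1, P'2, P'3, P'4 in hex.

In CTR with a reused counter, both messages share the same keystream S_i, so C_i ⊕ C'_i = P_i ⊕ P'_i and thus P'_i = P_i ⊕ C_i ⊕ C'_i.
P'0: 0x43 ⊕ 0xCE ⊕ 0x82 = 0x0F.
P'1: 0x79 ⊕ 0xF7 ⊕ 0x9A = 0x14.
P'2: 0x36 ⊕ 0xB9 ⊕ 0x1F = 0x90.
P'3: 0x53 ⊕ 0xC3 ⊕ 0x56 = 0xC6.
P'4: 0xE5 ⊕ 0x74 ⊕ 0x1E = 0x8F.

P'0 = 0x0F, P'1 = 0x14, P'2 = 0x90, P'3 = 0xC6, P'4 = 0x8F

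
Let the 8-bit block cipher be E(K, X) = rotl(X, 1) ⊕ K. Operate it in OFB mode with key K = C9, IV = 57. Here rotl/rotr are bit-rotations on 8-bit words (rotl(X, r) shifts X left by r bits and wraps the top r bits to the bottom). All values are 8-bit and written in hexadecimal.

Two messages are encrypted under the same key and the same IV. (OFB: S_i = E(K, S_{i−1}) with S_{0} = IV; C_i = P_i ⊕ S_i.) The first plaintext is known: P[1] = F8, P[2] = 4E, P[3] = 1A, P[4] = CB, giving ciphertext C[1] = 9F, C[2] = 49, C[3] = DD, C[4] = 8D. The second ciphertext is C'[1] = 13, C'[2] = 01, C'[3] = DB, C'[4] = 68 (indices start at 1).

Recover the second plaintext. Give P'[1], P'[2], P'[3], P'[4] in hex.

In OFB with a reused IV, both messages share the same keystream S_i, so C_i ⊕ C'_i = P_i ⊕ P'_i and thus P'_i = P_i ⊕ C_i ⊕ C'_i.
P'[1]: F8 ⊕ 9F ⊕ 13 = 74.
P'[2]: 4E ⊕ 49 ⊕ 01 = 06.
P'[3]: 1A ⊕ DD ⊕ DB = 1C.
P'[4]: CB ⊕ 8D ⊕ 68 = 2E.

P'[1] = 74, P'[2] = 06, P'[3] = 1C, P'[4] = 2E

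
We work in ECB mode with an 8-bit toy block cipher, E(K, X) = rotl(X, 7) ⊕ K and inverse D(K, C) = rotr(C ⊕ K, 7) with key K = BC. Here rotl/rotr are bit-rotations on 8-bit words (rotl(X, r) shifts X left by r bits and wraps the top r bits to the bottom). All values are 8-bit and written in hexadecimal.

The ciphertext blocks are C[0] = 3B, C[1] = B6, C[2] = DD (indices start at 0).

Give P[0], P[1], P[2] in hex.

P[0] = 0F, P[1] = 14, P[2] = C2

ECB decryption: P_i = D(K, C_i).
P[0]: D(K, 3B) = 0F.
P[1]: D(K, B6) = 14.
P[2]: D(K, DD) = C2.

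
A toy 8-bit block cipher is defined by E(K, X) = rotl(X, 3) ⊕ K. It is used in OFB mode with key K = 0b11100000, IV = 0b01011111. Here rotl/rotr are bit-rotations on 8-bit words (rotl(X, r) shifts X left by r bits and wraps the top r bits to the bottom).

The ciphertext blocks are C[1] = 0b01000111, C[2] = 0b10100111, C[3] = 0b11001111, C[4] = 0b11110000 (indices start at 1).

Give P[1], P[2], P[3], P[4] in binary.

P[1] = 0b01011101, P[2] = 0b10010111, P[3] = 0b10101110, P[4] = 0b00011011

OFB decryption: S_i = E(K, S_{i−1}) with S_{0} = IV; P_i = C_i ⊕ S_i.
P[1]: S = E(K, 0b01011111) = 0b00011010; 0b01000111 ⊕ 0b00011010 = 0b01011101.
P[2]: S = E(K, 0b00011010) = 0b00110000; 0b10100111 ⊕ 0b00110000 = 0b10010111.
P[3]: S = E(K, 0b00110000) = 0b01100001; 0b11001111 ⊕ 0b01100001 = 0b10101110.
P[4]: S = E(K, 0b01100001) = 0b11101011; 0b11110000 ⊕ 0b11101011 = 0b00011011.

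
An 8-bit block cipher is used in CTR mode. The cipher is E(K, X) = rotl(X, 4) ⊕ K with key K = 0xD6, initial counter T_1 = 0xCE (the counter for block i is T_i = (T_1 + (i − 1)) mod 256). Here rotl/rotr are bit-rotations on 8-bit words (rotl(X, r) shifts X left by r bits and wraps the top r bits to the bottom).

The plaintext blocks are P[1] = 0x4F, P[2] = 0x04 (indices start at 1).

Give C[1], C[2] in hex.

C[1] = 0x75, C[2] = 0x2E

CTR encryption: S_i = E(K, T_i) where T_i is the counter for block i; C_i = P_i ⊕ S_i.
C[1]: T = 0xCE, S = E(K, T) = 0x3A; 0x4F ⊕ 0x3A = 0x75.
C[2]: T = 0xCF, S = E(K, T) = 0x2A; 0x04 ⊕ 0x2A = 0x2E.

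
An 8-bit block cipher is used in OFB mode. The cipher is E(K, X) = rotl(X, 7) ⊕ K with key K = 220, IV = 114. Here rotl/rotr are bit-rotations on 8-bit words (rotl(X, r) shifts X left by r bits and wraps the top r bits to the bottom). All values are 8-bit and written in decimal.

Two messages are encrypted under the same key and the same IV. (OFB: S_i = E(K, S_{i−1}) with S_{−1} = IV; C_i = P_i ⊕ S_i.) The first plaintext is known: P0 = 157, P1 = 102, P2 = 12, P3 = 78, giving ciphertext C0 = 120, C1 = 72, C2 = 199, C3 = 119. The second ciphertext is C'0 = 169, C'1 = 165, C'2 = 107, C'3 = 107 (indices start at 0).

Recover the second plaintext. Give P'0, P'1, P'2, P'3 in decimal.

P'0 = 76, P'1 = 139, P'2 = 160, P'3 = 82

In OFB with a reused IV, both messages share the same keystream S_i, so C_i ⊕ C'_i = P_i ⊕ P'_i and thus P'_i = P_i ⊕ C_i ⊕ C'_i.
P'0: 157 ⊕ 120 ⊕ 169 = 76.
P'1: 102 ⊕ 72 ⊕ 165 = 139.
P'2: 12 ⊕ 199 ⊕ 107 = 160.
P'3: 78 ⊕ 119 ⊕ 107 = 82.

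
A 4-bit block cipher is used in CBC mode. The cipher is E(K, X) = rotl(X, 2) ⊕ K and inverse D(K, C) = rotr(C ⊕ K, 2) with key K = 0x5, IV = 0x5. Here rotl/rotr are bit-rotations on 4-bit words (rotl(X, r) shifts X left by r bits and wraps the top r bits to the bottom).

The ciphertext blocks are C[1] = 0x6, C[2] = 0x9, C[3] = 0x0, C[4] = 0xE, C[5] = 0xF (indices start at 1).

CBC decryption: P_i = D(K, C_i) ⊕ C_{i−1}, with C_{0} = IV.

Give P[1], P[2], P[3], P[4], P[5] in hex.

P[1]: D(K, 0x6) = 0xC; 0xC ⊕ 0x5 = 0x9.
P[2]: D(K, 0x9) = 0x3; 0x3 ⊕ 0x6 = 0x5.
P[3]: D(K, 0x0) = 0x5; 0x5 ⊕ 0x9 = 0xC.
P[4]: D(K, 0xE) = 0xE; 0xE ⊕ 0x0 = 0xE.
P[5]: D(K, 0xF) = 0xA; 0xA ⊕ 0xE = 0x4.

P[1] = 0x9, P[2] = 0x5, P[3] = 0xC, P[4] = 0xE, P[5] = 0x4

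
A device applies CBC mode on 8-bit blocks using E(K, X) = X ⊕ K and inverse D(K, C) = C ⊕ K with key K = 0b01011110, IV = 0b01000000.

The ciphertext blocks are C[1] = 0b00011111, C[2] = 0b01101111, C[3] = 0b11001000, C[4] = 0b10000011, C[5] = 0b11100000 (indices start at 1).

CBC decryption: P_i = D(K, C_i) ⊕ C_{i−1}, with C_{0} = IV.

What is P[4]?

P[4] = 0b00010101

P[4]: D(K, 0b10000011) = 0b11011101; 0b11011101 ⊕ 0b11001000 = 0b00010101.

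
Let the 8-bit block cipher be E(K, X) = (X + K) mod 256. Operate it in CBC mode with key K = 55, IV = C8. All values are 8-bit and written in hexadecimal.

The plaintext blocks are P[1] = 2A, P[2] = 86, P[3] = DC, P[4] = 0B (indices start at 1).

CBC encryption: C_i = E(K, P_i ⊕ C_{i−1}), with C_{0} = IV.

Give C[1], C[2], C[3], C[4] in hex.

C[1] = 37, C[2] = 06, C[3] = 2F, C[4] = 79

C[1]: P[1] ⊕ C8 = E2; E(K, E2) = 37.
C[2]: P[2] ⊕ 37 = B1; E(K, B1) = 06.
C[3]: P[3] ⊕ 06 = DA; E(K, DA) = 2F.
C[4]: P[4] ⊕ 2F = 24; E(K, 24) = 79.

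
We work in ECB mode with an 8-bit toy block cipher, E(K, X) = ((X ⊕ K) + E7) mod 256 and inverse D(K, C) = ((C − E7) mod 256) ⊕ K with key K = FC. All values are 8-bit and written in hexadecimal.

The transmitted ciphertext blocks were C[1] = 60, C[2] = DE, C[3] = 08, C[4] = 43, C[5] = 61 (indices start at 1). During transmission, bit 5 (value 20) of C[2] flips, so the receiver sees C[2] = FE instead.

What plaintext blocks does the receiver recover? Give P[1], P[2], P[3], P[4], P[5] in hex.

ECB decryption: P_i = D(K, C_i).
Only C[2] changed, to FE. In ECB, a change in C_i affects only P_i. Decrypting the received ciphertext:
P[1]: D(K, 60) = 85.
P[2]: D(K, FE) = EB.
P[3]: D(K, 08) = DD.
P[4]: D(K, 43) = A0.
P[5]: D(K, 61) = 86.
Blocks that differ from the original plaintext: P[2].

P[1] = 85, P[2] = EB, P[3] = DD, P[4] = A0, P[5] = 86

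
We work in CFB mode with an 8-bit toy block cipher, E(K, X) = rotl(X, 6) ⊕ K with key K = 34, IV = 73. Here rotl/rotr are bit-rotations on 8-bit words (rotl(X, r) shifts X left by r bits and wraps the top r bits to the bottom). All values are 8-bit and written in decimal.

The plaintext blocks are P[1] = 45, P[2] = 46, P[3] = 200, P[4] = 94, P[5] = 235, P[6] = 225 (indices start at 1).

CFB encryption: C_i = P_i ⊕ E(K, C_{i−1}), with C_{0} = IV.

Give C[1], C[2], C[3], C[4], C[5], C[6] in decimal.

C[1]: E(K, 73) = 112; 45 ⊕ 112 = 93.
C[2]: E(K, 93) = 117; 46 ⊕ 117 = 91.
C[3]: E(K, 91) = 244; 200 ⊕ 244 = 60.
C[4]: E(K, 60) = 45; 94 ⊕ 45 = 115.
C[5]: E(K, 115) = 254; 235 ⊕ 254 = 21.
C[6]: E(K, 21) = 103; 225 ⊕ 103 = 134.

C[1] = 93, C[2] = 91, C[3] = 60, C[4] = 115, C[5] = 21, C[6] = 134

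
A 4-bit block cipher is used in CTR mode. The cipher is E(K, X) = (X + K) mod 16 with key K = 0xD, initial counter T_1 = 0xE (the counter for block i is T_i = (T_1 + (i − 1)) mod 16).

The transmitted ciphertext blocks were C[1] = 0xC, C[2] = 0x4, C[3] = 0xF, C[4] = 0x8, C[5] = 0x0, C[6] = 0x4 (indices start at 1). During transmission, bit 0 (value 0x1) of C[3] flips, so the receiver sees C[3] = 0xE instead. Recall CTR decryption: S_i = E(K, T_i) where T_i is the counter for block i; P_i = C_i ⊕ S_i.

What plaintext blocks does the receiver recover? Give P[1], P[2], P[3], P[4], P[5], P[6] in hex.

Only C[3] changed, to 0xE. In CTR, a change in C_i flips the same bit in P_i only; the keystream is unaffected. Decrypting the received ciphertext:
P[1]: T = 0xE, S = E(K, T) = 0xB; 0xC ⊕ 0xB = 0x7.
P[2]: T = 0xF, S = E(K, T) = 0xC; 0x4 ⊕ 0xC = 0x8.
P[3]: T = 0x0, S = E(K, T) = 0xD; 0xE ⊕ 0xD = 0x3.
P[4]: T = 0x1, S = E(K, T) = 0xE; 0x8 ⊕ 0xE = 0x6.
P[5]: T = 0x2, S = E(K, T) = 0xF; 0x0 ⊕ 0xF = 0xF.
P[6]: T = 0x3, S = E(K, T) = 0x0; 0x4 ⊕ 0x0 = 0x4.
Blocks that differ from the original plaintext: P[3].

P[1] = 0x7, P[2] = 0x8, P[3] = 0x3, P[4] = 0x6, P[5] = 0xF, P[6] = 0x4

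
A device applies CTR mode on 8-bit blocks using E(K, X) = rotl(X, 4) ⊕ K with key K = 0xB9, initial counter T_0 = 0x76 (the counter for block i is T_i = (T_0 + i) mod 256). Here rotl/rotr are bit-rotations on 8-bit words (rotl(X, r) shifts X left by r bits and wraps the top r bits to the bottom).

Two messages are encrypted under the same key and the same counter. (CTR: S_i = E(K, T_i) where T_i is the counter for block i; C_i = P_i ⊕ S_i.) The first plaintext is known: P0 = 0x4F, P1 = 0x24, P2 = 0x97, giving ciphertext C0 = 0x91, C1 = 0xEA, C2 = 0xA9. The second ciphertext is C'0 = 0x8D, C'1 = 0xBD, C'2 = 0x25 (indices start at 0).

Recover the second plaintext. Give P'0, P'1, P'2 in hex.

P'0 = 0x53, P'1 = 0x73, P'2 = 0x1B

In CTR with a reused counter, both messages share the same keystream S_i, so C_i ⊕ C'_i = P_i ⊕ P'_i and thus P'_i = P_i ⊕ C_i ⊕ C'_i.
P'0: 0x4F ⊕ 0x91 ⊕ 0x8D = 0x53.
P'1: 0x24 ⊕ 0xEA ⊕ 0xBD = 0x73.
P'2: 0x97 ⊕ 0xA9 ⊕ 0x25 = 0x1B.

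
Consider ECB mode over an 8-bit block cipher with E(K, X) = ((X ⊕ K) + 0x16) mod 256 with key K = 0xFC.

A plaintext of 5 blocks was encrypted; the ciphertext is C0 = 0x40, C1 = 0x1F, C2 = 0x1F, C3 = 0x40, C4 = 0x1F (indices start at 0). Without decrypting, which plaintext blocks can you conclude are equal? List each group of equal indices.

P0 = P3; P1 = P2 = P4

ECB encrypts each block independently with the same key, so equal ciphertext blocks imply equal plaintext blocks.
C0 = C3 = 0x40, so P0 = P3.
C1 = C2 = C4 = 0x1F, so P1 = P2 = P4.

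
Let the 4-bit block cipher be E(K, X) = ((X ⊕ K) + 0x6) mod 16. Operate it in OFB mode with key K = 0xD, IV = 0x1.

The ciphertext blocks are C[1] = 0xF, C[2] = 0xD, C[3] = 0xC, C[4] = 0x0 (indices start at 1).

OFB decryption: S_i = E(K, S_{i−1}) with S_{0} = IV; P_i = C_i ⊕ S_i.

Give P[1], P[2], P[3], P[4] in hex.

P[1]: S = E(K, 0x1) = 0x2; 0xF ⊕ 0x2 = 0xD.
P[2]: S = E(K, 0x2) = 0x5; 0xD ⊕ 0x5 = 0x8.
P[3]: S = E(K, 0x5) = 0xE; 0xC ⊕ 0xE = 0x2.
P[4]: S = E(K, 0xE) = 0x9; 0x0 ⊕ 0x9 = 0x9.

P[1] = 0xD, P[2] = 0x8, P[3] = 0x2, P[4] = 0x9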